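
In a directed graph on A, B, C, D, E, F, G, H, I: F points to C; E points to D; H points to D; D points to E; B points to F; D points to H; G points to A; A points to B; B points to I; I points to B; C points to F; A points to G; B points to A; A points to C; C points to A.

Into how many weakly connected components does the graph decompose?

2

From A: component {A, B, C, F, G, I}.
From D: component {D, E, H}.
That's 2 components.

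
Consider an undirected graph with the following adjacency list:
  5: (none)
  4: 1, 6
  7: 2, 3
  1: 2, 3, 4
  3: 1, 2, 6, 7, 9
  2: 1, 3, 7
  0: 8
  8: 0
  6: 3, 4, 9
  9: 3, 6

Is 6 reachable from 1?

Explore from 1.
Distance 1: reach 2, 3, 4.
Distance 2: reach 6, 7, 9.
Found 6.

Yes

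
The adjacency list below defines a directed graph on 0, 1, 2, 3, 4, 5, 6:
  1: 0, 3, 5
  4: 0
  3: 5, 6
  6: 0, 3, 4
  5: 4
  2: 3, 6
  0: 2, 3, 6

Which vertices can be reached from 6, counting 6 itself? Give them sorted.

0, 2, 3, 4, 5, 6

Start at 6.
Its neighbours: 0, 3, 4.
Then their neighbours: 2, 5.
Nothing further is reachable.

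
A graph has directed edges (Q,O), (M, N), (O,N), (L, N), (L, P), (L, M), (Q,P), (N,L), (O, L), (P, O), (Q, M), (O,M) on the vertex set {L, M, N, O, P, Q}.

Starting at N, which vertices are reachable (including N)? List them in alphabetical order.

L, M, N, O, P

Start at N.
Its neighbours: L.
Then their neighbours: M, P.
Then next layer: O.
Nothing further is reachable.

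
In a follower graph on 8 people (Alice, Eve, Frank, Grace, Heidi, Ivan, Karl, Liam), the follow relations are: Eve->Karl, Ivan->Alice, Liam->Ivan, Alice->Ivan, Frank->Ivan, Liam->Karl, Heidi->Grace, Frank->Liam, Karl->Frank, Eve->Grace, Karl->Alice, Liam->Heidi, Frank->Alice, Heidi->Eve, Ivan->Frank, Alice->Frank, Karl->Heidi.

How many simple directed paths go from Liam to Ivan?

9

Liam→Heidi→Eve→Karl→Alice→Frank→Ivan
Liam→Heidi→Eve→Karl→Alice→Ivan
Liam→Heidi→Eve→Karl→Frank→Alice→Ivan
Liam→Heidi→Eve→Karl→Frank→Ivan
Liam→Ivan
Liam→Karl→Alice→Frank→Ivan
Liam→Karl→Alice→Ivan
Liam→Karl→Frank→Alice→Ivan
Liam→Karl→Frank→Ivan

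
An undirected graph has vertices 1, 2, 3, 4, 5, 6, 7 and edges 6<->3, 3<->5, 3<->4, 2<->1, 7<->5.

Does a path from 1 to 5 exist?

No

Explore from 1.
Distance 1: reach 2.
The search is exhausted without reaching 5; it lies in a different component.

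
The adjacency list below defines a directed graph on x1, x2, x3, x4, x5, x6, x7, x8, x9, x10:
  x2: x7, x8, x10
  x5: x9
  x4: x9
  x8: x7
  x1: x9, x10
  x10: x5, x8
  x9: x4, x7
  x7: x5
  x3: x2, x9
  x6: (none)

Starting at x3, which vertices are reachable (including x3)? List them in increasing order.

Start at x3.
Its neighbours: x2, x9.
Then their neighbours: x4, x7, x8, x10.
Then next layer: x5.
Nothing further is reachable.

x2, x3, x4, x5, x7, x8, x9, x10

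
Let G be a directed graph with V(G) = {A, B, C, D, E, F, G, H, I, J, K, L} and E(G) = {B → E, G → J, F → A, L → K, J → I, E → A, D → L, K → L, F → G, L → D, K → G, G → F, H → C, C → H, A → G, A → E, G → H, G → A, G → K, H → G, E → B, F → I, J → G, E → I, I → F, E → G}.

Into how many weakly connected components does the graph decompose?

From A: component {A, B, C, D, E, F, G, H, I, J, K, L}.
That's 1 component.

1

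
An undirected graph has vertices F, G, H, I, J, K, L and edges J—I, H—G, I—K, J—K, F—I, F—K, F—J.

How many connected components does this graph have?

3

From F: component {F, I, J, K}.
From G: component {G, H}.
From L: component {L}.
That's 3 components.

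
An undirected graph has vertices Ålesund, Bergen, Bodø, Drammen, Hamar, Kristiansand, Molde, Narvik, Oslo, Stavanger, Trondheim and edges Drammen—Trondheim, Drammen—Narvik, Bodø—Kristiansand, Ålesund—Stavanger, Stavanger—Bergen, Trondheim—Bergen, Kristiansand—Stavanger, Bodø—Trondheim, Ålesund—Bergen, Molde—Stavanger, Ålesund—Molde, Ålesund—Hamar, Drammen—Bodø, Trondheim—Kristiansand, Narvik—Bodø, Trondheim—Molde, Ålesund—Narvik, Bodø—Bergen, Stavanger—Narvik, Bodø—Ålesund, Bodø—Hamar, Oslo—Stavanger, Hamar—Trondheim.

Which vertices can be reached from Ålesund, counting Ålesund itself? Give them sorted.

Ålesund, Bergen, Bodø, Drammen, Hamar, Kristiansand, Molde, Narvik, Oslo, Stavanger, Trondheim

Start at Ålesund.
Its neighbours: Bergen, Bodø, Hamar, Molde, Narvik, Stavanger.
Then their neighbours: Drammen, Kristiansand, Oslo, Trondheim.
Every vertex is now reached.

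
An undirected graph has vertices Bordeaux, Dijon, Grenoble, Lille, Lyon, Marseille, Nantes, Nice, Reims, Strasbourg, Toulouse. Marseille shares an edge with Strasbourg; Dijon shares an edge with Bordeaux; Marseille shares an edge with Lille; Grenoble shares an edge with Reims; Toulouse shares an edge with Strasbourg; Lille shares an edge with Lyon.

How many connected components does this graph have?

From Bordeaux: component {Bordeaux, Dijon}.
From Grenoble: component {Grenoble, Reims}.
From Lille: component {Lille, Lyon, Marseille, Strasbourg, Toulouse}.
From Nantes: component {Nantes}.
From Nice: component {Nice}.
That's 5 components.

5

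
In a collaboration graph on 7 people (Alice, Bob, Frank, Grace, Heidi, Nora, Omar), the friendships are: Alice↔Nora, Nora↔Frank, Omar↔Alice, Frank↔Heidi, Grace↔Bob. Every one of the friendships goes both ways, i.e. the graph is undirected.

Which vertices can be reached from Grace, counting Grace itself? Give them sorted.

Start at Grace.
Its neighbours: Bob.
Nothing further is reachable.

Bob, Grace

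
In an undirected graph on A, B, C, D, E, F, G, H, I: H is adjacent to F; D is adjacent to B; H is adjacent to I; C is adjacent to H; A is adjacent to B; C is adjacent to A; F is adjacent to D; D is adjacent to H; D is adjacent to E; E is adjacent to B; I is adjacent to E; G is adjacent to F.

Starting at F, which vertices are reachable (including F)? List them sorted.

A, B, C, D, E, F, G, H, I

Start at F.
Its neighbours: D, G, H.
Then their neighbours: B, C, E, I.
Then next layer: A.
Every vertex is now reached.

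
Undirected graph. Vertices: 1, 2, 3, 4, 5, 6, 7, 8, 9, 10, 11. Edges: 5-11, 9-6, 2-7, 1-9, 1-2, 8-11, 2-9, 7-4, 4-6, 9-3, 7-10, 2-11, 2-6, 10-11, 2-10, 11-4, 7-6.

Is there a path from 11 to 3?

Explore from 11.
Distance 1: reach 2, 4, 5, 8, 10.
Distance 2: reach 1, 6, 7, 9.
Distance 3: reach 3.
Found 3.

Yes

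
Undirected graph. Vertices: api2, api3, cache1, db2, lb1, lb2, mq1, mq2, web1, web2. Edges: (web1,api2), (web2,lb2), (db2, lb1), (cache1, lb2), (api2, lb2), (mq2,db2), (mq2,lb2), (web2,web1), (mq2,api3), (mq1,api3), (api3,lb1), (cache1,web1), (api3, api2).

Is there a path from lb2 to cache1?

Explore from lb2.
Distance 1: reach api2, cache1, mq2, web2.
Found cache1.

Yes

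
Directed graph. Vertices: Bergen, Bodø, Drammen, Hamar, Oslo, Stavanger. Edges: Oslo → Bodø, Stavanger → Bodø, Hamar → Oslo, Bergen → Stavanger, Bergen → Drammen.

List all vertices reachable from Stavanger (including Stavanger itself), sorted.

Bodø, Stavanger

Start at Stavanger.
Its neighbours: Bodø.
Nothing further is reachable.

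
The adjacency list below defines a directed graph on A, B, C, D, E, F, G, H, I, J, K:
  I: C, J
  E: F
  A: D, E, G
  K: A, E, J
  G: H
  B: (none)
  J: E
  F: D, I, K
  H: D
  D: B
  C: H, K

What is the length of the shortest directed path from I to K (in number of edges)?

2

Distance 0: I.
Distance 1: C, J.
Distance 2: E, H, K — contains K.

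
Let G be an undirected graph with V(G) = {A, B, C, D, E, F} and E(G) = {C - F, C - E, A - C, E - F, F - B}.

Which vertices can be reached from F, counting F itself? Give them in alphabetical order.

Start at F.
Its neighbours: B, C, E.
Then their neighbours: A.
Nothing further is reachable.

A, B, C, E, F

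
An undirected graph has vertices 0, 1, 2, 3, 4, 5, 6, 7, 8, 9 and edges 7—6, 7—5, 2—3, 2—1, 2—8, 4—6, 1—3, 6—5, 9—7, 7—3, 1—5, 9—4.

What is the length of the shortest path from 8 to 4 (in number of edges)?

Distance 0: 8.
Distance 1: 2.
Distance 2: 1, 3.
Distance 3: 5, 7.
Distance 4: 6, 9.
Distance 5: 4 — contains 4.

5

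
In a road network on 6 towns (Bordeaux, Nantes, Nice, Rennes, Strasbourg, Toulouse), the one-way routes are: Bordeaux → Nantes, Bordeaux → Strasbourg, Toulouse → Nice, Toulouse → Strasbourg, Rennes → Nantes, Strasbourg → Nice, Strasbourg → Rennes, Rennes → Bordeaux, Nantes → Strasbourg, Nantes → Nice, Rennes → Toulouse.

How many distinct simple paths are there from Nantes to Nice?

3

Nantes→Nice
Nantes→Strasbourg→Nice
Nantes→Strasbourg→Rennes→Toulouse→Nice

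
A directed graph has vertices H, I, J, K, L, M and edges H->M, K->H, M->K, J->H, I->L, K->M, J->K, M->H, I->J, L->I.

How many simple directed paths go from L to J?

L→I→J

1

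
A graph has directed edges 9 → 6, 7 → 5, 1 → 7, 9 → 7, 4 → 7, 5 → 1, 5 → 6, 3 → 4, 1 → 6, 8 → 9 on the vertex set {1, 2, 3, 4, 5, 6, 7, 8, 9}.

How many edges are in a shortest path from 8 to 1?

4

Distance 0: 8.
Distance 1: 9.
Distance 2: 6, 7.
Distance 3: 5.
Distance 4: 1 — contains 1.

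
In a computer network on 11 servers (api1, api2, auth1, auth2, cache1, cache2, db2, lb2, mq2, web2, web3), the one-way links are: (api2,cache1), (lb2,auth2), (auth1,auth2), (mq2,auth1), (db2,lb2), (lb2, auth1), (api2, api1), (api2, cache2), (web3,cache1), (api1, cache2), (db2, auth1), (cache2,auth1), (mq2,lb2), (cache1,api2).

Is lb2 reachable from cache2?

No

Explore from cache2.
Distance 1: reach auth1.
Distance 2: reach auth2.
The search from cache2 is exhausted; no directed path reaches lb2.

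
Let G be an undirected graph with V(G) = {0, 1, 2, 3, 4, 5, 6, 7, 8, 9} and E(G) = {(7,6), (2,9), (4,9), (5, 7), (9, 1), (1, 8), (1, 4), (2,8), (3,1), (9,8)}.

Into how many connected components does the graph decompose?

From 0: component {0}.
From 1: component {1, 2, 3, 4, 8, 9}.
From 5: component {5, 6, 7}.
That's 3 components.

3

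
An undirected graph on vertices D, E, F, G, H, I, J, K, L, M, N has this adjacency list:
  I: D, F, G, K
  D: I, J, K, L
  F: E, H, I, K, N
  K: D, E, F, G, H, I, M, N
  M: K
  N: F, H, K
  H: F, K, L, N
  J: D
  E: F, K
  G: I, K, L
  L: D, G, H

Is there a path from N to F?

Yes

Explore from N.
Distance 1: reach F, H, K.
Found F.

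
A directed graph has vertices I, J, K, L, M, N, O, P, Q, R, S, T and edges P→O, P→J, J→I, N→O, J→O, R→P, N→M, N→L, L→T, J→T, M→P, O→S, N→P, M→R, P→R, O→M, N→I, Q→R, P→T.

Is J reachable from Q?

Yes

Explore from Q.
Distance 1: reach R.
Distance 2: reach P.
Distance 3: reach J, O, T.
Found J.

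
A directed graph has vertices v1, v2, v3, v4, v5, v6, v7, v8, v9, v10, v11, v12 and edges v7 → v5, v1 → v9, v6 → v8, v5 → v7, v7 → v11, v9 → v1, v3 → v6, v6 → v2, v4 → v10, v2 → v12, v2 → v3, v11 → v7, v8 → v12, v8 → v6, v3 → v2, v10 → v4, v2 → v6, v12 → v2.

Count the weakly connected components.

From v1: component {v1, v9}.
From v2: component {v2, v3, v6, v8, v12}.
From v4: component {v4, v10}.
From v5: component {v5, v7, v11}.
That's 4 components.

4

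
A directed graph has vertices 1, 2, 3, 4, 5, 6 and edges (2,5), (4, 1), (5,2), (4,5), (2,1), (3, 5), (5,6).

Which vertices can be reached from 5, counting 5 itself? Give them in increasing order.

Start at 5.
Its neighbours: 2, 6.
Then their neighbours: 1.
Nothing further is reachable.

1, 2, 5, 6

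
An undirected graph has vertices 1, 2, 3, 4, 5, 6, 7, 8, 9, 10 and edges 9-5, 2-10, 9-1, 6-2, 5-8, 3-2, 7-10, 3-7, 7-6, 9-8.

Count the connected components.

3

From 1: component {1, 5, 8, 9}.
From 2: component {2, 3, 6, 7, 10}.
From 4: component {4}.
That's 3 components.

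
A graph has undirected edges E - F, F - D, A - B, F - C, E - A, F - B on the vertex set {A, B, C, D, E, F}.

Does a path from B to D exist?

Yes

Explore from B.
Distance 1: reach A, F.
Distance 2: reach C, D, E.
Found D.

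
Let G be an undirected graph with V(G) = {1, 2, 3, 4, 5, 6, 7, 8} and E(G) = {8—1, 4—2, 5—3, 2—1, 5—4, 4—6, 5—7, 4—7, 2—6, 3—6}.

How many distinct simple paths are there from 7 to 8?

7

7–4–2–1–8
7–4–5–3–6–2–1–8
7–4–6–2–1–8
7–5–3–6–2–1–8
7–5–3–6–4–2–1–8
7–5–4–2–1–8
7–5–4–6–2–1–8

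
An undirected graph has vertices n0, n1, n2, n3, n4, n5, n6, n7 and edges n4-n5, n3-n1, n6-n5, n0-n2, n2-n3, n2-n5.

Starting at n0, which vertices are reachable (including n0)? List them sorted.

Start at n0.
Its neighbours: n2.
Then their neighbours: n3, n5.
Then next layer: n1, n4, n6.
Nothing further is reachable.

n0, n1, n2, n3, n4, n5, n6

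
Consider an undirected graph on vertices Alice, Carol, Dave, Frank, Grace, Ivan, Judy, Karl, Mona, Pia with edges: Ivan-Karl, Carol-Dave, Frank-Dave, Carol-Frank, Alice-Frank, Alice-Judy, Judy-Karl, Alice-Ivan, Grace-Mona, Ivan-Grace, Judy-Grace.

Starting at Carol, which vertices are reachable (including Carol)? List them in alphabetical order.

Start at Carol.
Its neighbours: Dave, Frank.
Then their neighbours: Alice.
Then next layer: Ivan, Judy.
Then next layer: Grace, Karl.
Then next layer: Mona.
Nothing further is reachable.

Alice, Carol, Dave, Frank, Grace, Ivan, Judy, Karl, Mona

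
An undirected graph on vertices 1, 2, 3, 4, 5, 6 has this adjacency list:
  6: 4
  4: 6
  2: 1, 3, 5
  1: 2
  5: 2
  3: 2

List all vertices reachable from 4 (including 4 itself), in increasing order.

Start at 4.
Its neighbours: 6.
Nothing further is reachable.

4, 6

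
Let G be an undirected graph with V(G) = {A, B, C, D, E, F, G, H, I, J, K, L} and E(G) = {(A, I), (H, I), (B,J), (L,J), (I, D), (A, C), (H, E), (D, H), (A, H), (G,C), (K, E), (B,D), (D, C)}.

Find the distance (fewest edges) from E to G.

Distance 0: E.
Distance 1: H, K.
Distance 2: A, D, I.
Distance 3: B, C.
Distance 4: G, J — contains G.

4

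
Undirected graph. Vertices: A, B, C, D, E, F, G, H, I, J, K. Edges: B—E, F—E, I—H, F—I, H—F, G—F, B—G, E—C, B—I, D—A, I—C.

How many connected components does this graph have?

From A: component {A, D}.
From B: component {B, C, E, F, G, H, I}.
From J: component {J}.
From K: component {K}.
That's 4 components.

4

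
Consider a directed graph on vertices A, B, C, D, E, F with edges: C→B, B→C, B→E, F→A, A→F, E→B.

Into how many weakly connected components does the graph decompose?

From A: component {A, F}.
From B: component {B, C, E}.
From D: component {D}.
That's 3 components.

3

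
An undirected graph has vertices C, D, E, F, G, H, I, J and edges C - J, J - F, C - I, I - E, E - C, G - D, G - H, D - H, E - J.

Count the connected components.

From C: component {C, E, F, I, J}.
From D: component {D, G, H}.
That's 2 components.

2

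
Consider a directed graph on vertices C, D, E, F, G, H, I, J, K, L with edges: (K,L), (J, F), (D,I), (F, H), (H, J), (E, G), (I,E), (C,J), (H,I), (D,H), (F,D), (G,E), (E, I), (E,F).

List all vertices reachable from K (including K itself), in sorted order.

Start at K.
Its neighbours: L.
Nothing further is reachable.

K, L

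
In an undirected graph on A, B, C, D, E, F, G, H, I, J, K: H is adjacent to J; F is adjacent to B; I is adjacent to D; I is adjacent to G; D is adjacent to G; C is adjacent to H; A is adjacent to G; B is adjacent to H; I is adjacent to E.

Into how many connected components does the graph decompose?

From A: component {A, D, E, G, I}.
From B: component {B, C, F, H, J}.
From K: component {K}.
That's 3 components.

3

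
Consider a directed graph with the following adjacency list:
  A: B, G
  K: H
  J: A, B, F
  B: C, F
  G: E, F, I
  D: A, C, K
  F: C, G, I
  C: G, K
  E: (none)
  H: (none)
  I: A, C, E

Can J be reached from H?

H has no outgoing edges, so nothing is reachable from it.

No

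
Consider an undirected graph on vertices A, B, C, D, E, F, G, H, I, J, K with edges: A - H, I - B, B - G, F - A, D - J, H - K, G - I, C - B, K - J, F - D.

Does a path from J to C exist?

No

Explore from J.
Distance 1: reach D, K.
Distance 2: reach F, H.
Distance 3: reach A.
The search is exhausted without reaching C; it lies in a different component.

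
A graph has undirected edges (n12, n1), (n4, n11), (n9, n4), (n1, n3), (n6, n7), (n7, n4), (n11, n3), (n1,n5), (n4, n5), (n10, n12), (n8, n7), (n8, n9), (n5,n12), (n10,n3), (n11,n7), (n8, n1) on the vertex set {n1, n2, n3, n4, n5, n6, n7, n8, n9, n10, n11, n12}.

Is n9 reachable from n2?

n2 has no edges, so nothing is reachable from it.

No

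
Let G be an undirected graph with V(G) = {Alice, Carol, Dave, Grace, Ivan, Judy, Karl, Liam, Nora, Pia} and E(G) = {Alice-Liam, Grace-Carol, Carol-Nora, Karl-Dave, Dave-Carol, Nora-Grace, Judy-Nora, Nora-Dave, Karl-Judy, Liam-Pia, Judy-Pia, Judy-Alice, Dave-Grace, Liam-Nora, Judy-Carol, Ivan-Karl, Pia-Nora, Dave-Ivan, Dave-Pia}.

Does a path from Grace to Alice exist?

Explore from Grace.
Distance 1: reach Carol, Dave, Nora.
Distance 2: reach Ivan, Judy, Karl, Liam, Pia.
Distance 3: reach Alice.
Found Alice.

Yes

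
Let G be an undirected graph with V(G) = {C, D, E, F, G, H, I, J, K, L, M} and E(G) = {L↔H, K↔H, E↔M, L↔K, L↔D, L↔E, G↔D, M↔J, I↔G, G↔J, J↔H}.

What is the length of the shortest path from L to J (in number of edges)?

Distance 0: L.
Distance 1: D, E, H, K.
Distance 2: G, J, M — contains J.

2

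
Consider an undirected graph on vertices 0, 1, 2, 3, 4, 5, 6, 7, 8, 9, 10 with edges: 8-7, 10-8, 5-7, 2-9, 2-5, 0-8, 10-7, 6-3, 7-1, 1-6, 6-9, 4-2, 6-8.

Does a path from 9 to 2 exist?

Explore from 9.
Distance 1: reach 2, 6.
Found 2.

Yes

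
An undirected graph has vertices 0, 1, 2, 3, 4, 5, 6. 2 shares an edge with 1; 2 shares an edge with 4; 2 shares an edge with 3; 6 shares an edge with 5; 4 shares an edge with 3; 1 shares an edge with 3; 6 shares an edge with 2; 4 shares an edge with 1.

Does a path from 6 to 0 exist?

Explore from 6.
Distance 1: reach 2, 5.
Distance 2: reach 1, 3, 4.
The search is exhausted without reaching 0; it lies in a different component.

No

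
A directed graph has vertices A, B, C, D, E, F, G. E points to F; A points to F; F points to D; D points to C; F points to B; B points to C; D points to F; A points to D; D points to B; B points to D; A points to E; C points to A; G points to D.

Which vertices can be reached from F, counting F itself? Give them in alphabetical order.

A, B, C, D, E, F

Start at F.
Its neighbours: B, D.
Then their neighbours: C.
Then next layer: A.
Then next layer: E.
Nothing further is reachable.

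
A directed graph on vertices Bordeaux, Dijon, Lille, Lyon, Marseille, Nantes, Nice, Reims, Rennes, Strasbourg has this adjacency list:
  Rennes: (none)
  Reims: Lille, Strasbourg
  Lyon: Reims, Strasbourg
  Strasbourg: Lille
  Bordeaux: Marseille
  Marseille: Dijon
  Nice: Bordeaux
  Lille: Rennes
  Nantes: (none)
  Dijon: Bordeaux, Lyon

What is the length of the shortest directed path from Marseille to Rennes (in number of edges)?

Distance 0: Marseille.
Distance 1: Dijon.
Distance 2: Bordeaux, Lyon.
Distance 3: Reims, Strasbourg.
Distance 4: Lille.
Distance 5: Rennes — contains Rennes.

5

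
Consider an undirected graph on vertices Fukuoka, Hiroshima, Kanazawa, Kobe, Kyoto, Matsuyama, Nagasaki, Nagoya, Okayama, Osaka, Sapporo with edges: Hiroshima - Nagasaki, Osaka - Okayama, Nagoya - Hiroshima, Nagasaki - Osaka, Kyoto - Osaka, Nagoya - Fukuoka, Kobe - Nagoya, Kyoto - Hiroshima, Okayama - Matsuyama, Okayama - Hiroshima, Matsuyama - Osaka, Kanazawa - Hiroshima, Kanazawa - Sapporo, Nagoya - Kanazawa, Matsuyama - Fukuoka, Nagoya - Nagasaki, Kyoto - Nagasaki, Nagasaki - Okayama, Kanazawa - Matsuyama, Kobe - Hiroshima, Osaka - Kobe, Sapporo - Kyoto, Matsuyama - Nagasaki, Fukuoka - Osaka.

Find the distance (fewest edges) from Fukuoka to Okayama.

Distance 0: Fukuoka.
Distance 1: Matsuyama, Nagoya, Osaka.
Distance 2: Hiroshima, Kanazawa, Kobe, Kyoto, Nagasaki, Okayama — contains Okayama.

2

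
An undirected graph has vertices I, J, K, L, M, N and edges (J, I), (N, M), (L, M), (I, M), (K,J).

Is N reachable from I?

Yes

Explore from I.
Distance 1: reach J, M.
Distance 2: reach K, L, N.
Found N.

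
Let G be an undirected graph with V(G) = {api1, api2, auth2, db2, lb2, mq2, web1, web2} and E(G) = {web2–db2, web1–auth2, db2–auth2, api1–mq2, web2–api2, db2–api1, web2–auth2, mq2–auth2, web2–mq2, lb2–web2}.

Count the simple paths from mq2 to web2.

5

mq2–api1–db2–auth2–web2
mq2–api1–db2–web2
mq2–auth2–db2–web2
mq2–auth2–web2
mq2–web2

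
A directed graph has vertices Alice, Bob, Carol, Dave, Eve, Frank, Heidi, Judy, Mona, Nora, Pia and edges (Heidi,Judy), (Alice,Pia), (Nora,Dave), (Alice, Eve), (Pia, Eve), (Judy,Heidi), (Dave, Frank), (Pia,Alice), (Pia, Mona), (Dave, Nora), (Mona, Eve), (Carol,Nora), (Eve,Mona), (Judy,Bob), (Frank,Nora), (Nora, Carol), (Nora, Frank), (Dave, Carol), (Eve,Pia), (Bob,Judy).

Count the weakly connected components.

From Alice: component {Alice, Eve, Mona, Pia}.
From Bob: component {Bob, Heidi, Judy}.
From Carol: component {Carol, Dave, Frank, Nora}.
That's 3 components.

3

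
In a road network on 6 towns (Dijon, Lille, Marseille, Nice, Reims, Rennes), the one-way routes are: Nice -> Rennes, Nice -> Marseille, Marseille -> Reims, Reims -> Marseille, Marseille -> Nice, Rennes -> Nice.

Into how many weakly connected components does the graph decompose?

3

From Dijon: component {Dijon}.
From Lille: component {Lille}.
From Marseille: component {Marseille, Nice, Reims, Rennes}.
That's 3 components.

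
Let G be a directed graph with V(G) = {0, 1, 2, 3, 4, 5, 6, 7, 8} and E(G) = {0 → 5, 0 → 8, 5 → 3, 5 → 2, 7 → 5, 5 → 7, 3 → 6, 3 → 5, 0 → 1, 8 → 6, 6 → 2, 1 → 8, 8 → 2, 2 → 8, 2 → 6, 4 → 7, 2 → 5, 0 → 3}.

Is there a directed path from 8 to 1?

Explore from 8.
Distance 1: reach 2, 6.
Distance 2: reach 5.
Distance 3: reach 3, 7.
The search from 8 is exhausted; no directed path reaches 1.

No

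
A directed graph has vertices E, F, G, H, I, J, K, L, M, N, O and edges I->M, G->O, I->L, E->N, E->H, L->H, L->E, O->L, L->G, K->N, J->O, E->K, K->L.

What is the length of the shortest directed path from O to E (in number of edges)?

Distance 0: O.
Distance 1: L.
Distance 2: E, G, H — contains E.

2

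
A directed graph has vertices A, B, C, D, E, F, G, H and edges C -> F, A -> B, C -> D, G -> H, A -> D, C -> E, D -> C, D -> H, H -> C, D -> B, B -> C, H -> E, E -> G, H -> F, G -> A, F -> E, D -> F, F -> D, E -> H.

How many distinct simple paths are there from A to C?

6

A→B→C
A→D→B→C
A→D→C
A→D→F→E→G→H→C
A→D→F→E→H→C
A→D→H→C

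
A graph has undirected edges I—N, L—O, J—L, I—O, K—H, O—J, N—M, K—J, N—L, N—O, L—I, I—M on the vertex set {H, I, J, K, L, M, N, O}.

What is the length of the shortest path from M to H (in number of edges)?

5

Distance 0: M.
Distance 1: I, N.
Distance 2: L, O.
Distance 3: J.
Distance 4: K.
Distance 5: H — contains H.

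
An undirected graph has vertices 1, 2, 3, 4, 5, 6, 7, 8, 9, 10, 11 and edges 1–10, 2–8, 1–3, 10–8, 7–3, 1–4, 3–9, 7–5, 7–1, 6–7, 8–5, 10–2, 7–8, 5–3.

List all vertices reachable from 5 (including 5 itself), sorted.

1, 2, 3, 4, 5, 6, 7, 8, 9, 10

Start at 5.
Its neighbours: 3, 7, 8.
Then their neighbours: 1, 2, 6, 9, 10.
Then next layer: 4.
Nothing further is reachable.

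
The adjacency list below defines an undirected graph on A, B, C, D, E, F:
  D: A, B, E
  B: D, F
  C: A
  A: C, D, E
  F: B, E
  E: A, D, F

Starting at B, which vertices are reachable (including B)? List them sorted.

A, B, C, D, E, F

Start at B.
Its neighbours: D, F.
Then their neighbours: A, E.
Then next layer: C.
Every vertex is now reached.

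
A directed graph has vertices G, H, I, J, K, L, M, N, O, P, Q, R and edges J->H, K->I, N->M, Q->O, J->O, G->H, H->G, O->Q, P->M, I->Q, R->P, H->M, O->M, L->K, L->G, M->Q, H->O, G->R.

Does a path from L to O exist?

Yes

Explore from L.
Distance 1: reach G, K.
Distance 2: reach H, I, R.
Distance 3: reach M, O, P, Q.
Found O.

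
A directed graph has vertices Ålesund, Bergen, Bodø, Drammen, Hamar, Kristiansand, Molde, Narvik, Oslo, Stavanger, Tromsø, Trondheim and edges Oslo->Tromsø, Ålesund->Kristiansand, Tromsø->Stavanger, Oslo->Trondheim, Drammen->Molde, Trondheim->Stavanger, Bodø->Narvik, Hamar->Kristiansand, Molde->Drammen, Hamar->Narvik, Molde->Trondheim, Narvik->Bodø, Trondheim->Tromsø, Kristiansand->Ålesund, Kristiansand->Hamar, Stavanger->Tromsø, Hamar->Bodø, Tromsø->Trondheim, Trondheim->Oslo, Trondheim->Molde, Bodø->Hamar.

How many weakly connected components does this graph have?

3

From Ålesund: component {Ålesund, Bodø, Hamar, Kristiansand, Narvik}.
From Bergen: component {Bergen}.
From Drammen: component {Drammen, Molde, Oslo, Stavanger, Tromsø, Trondheim}.
That's 3 components.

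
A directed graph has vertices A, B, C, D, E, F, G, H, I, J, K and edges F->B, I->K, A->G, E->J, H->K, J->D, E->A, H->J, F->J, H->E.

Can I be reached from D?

No

D has no outgoing edges, so nothing is reachable from it.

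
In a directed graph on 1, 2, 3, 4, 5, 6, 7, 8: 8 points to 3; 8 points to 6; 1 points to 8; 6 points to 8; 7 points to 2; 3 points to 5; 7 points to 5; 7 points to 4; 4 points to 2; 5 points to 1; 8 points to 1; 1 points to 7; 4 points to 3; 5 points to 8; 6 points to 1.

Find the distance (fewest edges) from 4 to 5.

2

Distance 0: 4.
Distance 1: 2, 3.
Distance 2: 5 — contains 5.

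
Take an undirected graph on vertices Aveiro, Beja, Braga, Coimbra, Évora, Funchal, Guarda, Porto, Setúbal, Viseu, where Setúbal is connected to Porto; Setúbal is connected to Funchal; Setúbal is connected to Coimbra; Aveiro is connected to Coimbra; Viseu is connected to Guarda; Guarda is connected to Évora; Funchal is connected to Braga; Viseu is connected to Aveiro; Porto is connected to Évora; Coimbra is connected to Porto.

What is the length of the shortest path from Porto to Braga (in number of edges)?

3

Distance 0: Porto.
Distance 1: Coimbra, Évora, Setúbal.
Distance 2: Aveiro, Funchal, Guarda.
Distance 3: Braga, Viseu — contains Braga.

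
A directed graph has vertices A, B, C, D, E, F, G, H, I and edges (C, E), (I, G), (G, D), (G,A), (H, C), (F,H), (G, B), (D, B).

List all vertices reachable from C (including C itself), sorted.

Start at C.
Its neighbours: E.
Nothing further is reachable.

C, E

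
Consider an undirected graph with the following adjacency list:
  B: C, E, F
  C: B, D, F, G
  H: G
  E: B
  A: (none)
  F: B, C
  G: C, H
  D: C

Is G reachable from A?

No

A has no edges, so nothing is reachable from it.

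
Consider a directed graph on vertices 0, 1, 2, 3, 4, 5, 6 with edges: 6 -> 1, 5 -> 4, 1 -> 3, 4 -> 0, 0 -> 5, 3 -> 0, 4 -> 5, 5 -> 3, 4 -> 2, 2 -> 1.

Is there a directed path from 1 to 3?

Explore from 1.
Distance 1: reach 3.
Found 3.

Yes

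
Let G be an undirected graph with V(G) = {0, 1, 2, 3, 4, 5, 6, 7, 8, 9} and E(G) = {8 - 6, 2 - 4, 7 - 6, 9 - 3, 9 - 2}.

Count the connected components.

5

From 0: component {0}.
From 1: component {1}.
From 2: component {2, 3, 4, 9}.
From 5: component {5}.
From 6: component {6, 7, 8}.
That's 5 components.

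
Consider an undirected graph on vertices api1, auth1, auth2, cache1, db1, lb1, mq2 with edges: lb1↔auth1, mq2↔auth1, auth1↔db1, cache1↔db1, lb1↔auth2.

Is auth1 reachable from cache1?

Yes

Explore from cache1.
Distance 1: reach db1.
Distance 2: reach auth1.
Found auth1.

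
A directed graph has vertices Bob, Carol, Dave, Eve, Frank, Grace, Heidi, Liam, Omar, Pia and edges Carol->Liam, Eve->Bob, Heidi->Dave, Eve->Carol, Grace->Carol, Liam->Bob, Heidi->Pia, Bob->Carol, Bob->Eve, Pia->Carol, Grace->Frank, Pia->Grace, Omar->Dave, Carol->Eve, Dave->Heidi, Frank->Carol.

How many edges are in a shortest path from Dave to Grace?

3

Distance 0: Dave.
Distance 1: Heidi.
Distance 2: Pia.
Distance 3: Carol, Grace — contains Grace.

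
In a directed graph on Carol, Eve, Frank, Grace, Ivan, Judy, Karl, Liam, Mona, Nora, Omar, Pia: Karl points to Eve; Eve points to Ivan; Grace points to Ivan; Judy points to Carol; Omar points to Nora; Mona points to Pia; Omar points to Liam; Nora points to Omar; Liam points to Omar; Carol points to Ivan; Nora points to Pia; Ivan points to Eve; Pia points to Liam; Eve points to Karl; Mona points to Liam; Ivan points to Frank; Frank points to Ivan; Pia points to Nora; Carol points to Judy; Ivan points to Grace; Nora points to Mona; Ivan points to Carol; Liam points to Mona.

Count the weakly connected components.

From Carol: component {Carol, Eve, Frank, Grace, Ivan, Judy, Karl}.
From Liam: component {Liam, Mona, Nora, Omar, Pia}.
That's 2 components.

2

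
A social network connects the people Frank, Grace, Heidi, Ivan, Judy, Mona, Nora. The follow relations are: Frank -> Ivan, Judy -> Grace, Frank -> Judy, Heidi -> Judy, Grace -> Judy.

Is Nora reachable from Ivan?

Ivan has no outgoing edges, so nothing is reachable from it.

No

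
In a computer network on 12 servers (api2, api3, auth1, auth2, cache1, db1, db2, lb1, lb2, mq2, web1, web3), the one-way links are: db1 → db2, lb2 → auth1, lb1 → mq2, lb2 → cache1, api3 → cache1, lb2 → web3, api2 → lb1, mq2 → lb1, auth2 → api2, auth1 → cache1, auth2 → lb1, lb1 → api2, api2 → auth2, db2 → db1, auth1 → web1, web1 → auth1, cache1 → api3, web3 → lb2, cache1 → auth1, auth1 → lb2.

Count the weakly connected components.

From api2: component {api2, auth2, lb1, mq2}.
From api3: component {api3, auth1, cache1, lb2, web1, web3}.
From db1: component {db1, db2}.
That's 3 components.

3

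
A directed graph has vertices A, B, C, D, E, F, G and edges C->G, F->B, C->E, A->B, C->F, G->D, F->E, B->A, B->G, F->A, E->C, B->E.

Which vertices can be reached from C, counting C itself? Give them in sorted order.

A, B, C, D, E, F, G

Start at C.
Its neighbours: E, F, G.
Then their neighbours: A, B, D.
Every vertex is now reached.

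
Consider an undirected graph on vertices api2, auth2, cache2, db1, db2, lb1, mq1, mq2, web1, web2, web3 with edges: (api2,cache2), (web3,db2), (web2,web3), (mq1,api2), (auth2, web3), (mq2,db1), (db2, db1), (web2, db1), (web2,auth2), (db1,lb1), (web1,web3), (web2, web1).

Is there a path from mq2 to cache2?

No

Explore from mq2.
Distance 1: reach db1.
Distance 2: reach db2, lb1, web2.
Distance 3: reach auth2, web1, web3.
The search is exhausted without reaching cache2; it lies in a different component.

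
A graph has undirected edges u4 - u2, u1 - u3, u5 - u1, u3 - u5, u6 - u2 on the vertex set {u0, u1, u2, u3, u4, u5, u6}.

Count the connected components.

3

From u0: component {u0}.
From u1: component {u1, u3, u5}.
From u2: component {u2, u4, u6}.
That's 3 components.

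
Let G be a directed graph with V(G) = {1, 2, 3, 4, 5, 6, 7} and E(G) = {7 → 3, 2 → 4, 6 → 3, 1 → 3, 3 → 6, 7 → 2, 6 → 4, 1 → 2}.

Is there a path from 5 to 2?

5 has no outgoing edges, so nothing is reachable from it.

No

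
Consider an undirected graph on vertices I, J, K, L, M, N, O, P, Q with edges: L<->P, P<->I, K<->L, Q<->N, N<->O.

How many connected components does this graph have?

From I: component {I, K, L, P}.
From J: component {J}.
From M: component {M}.
From N: component {N, O, Q}.
That's 4 components.

4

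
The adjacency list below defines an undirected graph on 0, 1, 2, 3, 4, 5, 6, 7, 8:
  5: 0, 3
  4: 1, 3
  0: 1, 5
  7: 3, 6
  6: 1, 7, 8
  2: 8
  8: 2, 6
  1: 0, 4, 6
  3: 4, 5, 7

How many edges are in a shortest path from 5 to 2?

Distance 0: 5.
Distance 1: 0, 3.
Distance 2: 1, 4, 7.
Distance 3: 6.
Distance 4: 8.
Distance 5: 2 — contains 2.

5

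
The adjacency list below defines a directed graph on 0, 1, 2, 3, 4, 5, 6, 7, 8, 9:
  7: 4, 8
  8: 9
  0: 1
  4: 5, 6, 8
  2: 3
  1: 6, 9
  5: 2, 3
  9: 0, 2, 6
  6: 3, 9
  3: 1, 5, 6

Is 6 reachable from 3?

Yes

Explore from 3.
Distance 1: reach 1, 5, 6.
Found 6.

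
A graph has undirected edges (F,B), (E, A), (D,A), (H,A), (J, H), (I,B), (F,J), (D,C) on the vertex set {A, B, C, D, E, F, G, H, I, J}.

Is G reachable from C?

Explore from C.
Distance 1: reach D.
Distance 2: reach A.
Distance 3: reach E, H.
Distance 4: reach J.
Distance 5: reach F.
Distance 6: reach B.
Distance 7: reach I.
The search is exhausted without reaching G; it lies in a different component.

No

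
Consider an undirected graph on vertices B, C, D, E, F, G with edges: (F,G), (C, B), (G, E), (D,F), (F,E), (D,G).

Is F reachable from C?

Explore from C.
Distance 1: reach B.
The search is exhausted without reaching F; it lies in a different component.

No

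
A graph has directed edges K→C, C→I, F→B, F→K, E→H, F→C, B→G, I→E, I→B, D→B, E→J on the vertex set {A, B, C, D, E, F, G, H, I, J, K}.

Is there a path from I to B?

Yes

Explore from I.
Distance 1: reach B, E.
Found B.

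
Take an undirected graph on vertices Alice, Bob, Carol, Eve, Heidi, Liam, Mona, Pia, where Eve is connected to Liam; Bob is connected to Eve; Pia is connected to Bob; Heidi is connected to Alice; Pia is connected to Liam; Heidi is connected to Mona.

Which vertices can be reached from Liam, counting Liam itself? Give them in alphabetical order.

Start at Liam.
Its neighbours: Eve, Pia.
Then their neighbours: Bob.
Nothing further is reachable.

Bob, Eve, Liam, Pia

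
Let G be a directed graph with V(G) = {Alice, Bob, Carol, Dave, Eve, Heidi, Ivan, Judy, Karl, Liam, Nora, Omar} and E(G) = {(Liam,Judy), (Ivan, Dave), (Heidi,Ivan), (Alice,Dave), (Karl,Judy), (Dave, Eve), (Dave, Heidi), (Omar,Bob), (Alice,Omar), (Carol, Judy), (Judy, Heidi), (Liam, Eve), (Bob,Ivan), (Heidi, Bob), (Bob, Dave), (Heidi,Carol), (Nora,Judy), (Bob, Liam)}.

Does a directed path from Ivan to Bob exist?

Explore from Ivan.
Distance 1: reach Dave.
Distance 2: reach Eve, Heidi.
Distance 3: reach Bob, Carol.
Found Bob.

Yes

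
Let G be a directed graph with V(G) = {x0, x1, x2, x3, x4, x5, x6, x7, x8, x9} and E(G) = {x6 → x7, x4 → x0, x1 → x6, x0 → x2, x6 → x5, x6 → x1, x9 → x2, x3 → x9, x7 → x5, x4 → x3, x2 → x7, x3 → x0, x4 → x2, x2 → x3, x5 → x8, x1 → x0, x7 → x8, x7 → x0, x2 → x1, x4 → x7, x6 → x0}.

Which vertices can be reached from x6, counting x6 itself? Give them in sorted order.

x0, x1, x2, x3, x5, x6, x7, x8, x9

Start at x6.
Its neighbours: x0, x1, x5, x7.
Then their neighbours: x2, x8.
Then next layer: x3.
Then next layer: x9.
Nothing further is reachable.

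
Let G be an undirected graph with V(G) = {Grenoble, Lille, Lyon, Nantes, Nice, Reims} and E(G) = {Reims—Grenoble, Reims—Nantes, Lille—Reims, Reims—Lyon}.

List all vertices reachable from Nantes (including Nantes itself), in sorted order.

Start at Nantes.
Its neighbours: Reims.
Then their neighbours: Grenoble, Lille, Lyon.
Nothing further is reachable.

Grenoble, Lille, Lyon, Nantes, Reims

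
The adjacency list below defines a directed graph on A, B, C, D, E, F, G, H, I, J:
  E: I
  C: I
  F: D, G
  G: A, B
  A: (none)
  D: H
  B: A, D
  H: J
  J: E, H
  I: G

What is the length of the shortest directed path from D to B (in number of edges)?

Distance 0: D.
Distance 1: H.
Distance 2: J.
Distance 3: E.
Distance 4: I.
Distance 5: G.
Distance 6: A, B — contains B.

6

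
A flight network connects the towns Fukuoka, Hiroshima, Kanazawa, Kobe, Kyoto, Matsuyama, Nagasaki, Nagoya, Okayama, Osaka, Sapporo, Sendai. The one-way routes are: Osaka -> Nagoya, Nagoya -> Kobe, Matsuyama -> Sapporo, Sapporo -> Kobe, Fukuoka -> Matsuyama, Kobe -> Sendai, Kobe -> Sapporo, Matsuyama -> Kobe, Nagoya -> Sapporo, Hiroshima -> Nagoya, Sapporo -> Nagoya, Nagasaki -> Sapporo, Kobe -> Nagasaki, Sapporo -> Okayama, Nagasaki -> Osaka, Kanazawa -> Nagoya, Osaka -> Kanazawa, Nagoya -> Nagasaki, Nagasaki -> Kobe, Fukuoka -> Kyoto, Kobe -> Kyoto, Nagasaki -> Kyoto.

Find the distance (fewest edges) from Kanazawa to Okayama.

3

Distance 0: Kanazawa.
Distance 1: Nagoya.
Distance 2: Kobe, Nagasaki, Sapporo.
Distance 3: Kyoto, Okayama, Osaka, Sendai — contains Okayama.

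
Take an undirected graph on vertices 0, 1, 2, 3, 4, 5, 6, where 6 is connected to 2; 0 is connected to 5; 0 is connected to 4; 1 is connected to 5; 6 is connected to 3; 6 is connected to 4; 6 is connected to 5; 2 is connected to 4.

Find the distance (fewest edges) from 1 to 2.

3

Distance 0: 1.
Distance 1: 5.
Distance 2: 0, 6.
Distance 3: 2, 3, 4 — contains 2.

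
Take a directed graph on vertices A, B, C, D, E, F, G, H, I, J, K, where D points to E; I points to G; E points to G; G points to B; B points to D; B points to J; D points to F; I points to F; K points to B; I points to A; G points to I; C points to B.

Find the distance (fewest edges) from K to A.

6

Distance 0: K.
Distance 1: B.
Distance 2: D, J.
Distance 3: E, F.
Distance 4: G.
Distance 5: I.
Distance 6: A — contains A.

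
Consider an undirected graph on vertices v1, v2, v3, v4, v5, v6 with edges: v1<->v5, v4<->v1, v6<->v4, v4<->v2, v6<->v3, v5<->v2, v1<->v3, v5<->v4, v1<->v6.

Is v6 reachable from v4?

Explore from v4.
Distance 1: reach v1, v2, v5, v6.
Found v6.

Yes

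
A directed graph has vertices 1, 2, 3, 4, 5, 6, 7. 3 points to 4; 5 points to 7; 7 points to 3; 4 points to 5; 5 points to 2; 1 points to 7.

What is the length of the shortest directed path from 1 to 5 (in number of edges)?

Distance 0: 1.
Distance 1: 7.
Distance 2: 3.
Distance 3: 4.
Distance 4: 5 — contains 5.

4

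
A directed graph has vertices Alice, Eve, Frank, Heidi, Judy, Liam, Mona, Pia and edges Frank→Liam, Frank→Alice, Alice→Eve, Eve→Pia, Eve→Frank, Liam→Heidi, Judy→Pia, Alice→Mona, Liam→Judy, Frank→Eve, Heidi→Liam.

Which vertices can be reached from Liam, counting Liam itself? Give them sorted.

Start at Liam.
Its neighbours: Heidi, Judy.
Then their neighbours: Pia.
Nothing further is reachable.

Heidi, Judy, Liam, Pia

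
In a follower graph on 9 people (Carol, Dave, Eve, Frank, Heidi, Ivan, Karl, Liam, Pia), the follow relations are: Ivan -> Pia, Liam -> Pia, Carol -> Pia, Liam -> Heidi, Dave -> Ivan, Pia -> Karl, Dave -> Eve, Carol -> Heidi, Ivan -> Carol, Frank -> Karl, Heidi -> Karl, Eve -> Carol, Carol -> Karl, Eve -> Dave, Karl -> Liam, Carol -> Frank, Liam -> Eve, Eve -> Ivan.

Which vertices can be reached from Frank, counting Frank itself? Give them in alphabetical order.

Start at Frank.
Its neighbours: Karl.
Then their neighbours: Liam.
Then next layer: Eve, Heidi, Pia.
Then next layer: Carol, Dave, Ivan.
Every vertex is now reached.

Carol, Dave, Eve, Frank, Heidi, Ivan, Karl, Liam, Pia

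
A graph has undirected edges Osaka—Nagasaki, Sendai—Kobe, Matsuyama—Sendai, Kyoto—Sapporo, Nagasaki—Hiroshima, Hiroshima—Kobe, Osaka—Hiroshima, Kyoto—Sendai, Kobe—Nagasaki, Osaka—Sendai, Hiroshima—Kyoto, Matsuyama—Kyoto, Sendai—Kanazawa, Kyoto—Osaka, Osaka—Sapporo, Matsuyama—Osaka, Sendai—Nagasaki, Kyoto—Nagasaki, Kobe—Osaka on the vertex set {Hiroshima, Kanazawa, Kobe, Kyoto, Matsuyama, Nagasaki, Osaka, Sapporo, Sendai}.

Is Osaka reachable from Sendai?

Explore from Sendai.
Distance 1: reach Kanazawa, Kobe, Kyoto, Matsuyama, Nagasaki, Osaka.
Found Osaka.

Yes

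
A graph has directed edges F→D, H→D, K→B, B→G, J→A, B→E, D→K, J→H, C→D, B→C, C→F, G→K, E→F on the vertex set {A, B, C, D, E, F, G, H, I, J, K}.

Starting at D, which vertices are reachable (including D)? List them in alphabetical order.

Start at D.
Its neighbours: K.
Then their neighbours: B.
Then next layer: C, E, G.
Then next layer: F.
Nothing further is reachable.

B, C, D, E, F, G, K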